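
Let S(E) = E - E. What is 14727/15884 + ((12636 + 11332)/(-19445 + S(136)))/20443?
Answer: 5853809958433/6314114520340 ≈ 0.92710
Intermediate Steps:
S(E) = 0
14727/15884 + ((12636 + 11332)/(-19445 + S(136)))/20443 = 14727/15884 + ((12636 + 11332)/(-19445 + 0))/20443 = 14727*(1/15884) + (23968/(-19445))*(1/20443) = 14727/15884 + (23968*(-1/19445))*(1/20443) = 14727/15884 - 23968/19445*1/20443 = 14727/15884 - 23968/397514135 = 5853809958433/6314114520340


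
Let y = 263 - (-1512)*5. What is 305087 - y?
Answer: 297264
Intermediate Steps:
y = 7823 (y = 263 - 54*(-140) = 263 + 7560 = 7823)
305087 - y = 305087 - 1*7823 = 305087 - 7823 = 297264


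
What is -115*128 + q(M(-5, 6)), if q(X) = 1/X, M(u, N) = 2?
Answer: -29439/2 ≈ -14720.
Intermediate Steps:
-115*128 + q(M(-5, 6)) = -115*128 + 1/2 = -14720 + 1/2 = -29439/2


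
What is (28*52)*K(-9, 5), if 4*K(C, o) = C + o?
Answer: -1456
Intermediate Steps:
K(C, o) = C/4 + o/4 (K(C, o) = (C + o)/4 = C/4 + o/4)
(28*52)*K(-9, 5) = (28*52)*((1/4)*(-9) + (1/4)*5) = 1456*(-9/4 + 5/4) = 1456*(-1) = -1456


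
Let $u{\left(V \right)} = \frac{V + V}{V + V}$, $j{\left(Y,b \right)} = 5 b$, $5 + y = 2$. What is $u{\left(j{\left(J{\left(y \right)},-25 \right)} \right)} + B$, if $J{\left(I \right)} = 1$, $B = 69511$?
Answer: $69512$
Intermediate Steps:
$y = -3$ ($y = -5 + 2 = -3$)
$u{\left(V \right)} = 1$ ($u{\left(V \right)} = \frac{2 V}{2 V} = 2 V \frac{1}{2 V} = 1$)
$u{\left(j{\left(J{\left(y \right)},-25 \right)} \right)} + B = 1 + 69511 = 69512$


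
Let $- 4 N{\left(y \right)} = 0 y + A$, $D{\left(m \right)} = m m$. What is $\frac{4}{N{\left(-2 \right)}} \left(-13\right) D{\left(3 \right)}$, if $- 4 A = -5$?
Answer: $\frac{7488}{5} \approx 1497.6$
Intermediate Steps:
$A = \frac{5}{4}$ ($A = \left(- \frac{1}{4}\right) \left(-5\right) = \frac{5}{4} \approx 1.25$)
$D{\left(m \right)} = m^{2}$
$N{\left(y \right)} = - \frac{5}{16}$ ($N{\left(y \right)} = - \frac{0 y + \frac{5}{4}}{4} = - \frac{0 + \frac{5}{4}}{4} = \left(- \frac{1}{4}\right) \frac{5}{4} = - \frac{5}{16}$)
$\frac{4}{N{\left(-2 \right)}} \left(-13\right) D{\left(3 \right)} = \frac{4}{- \frac{5}{16}} \left(-13\right) 3^{2} = 4 \left(- \frac{16}{5}\right) \left(-13\right) 9 = \left(- \frac{64}{5}\right) \left(-13\right) 9 = \frac{832}{5} \cdot 9 = \frac{7488}{5}$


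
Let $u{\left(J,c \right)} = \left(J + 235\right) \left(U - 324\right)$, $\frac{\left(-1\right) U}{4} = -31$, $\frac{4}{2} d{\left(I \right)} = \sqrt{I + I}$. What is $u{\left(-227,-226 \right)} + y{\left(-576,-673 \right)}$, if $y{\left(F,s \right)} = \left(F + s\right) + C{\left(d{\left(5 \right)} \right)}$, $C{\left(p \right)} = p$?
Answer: $-2849 + \frac{\sqrt{10}}{2} \approx -2847.4$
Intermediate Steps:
$d{\left(I \right)} = \frac{\sqrt{2} \sqrt{I}}{2}$ ($d{\left(I \right)} = \frac{\sqrt{I + I}}{2} = \frac{\sqrt{2 I}}{2} = \frac{\sqrt{2} \sqrt{I}}{2}$)
$U = 124$ ($U = \left(-4\right) \left(-31\right) = 124$)
$u{\left(J,c \right)} = -47000 - 200 J$ ($u{\left(J,c \right)} = \left(J + 235\right) \left(124 - 324\right) = \left(235 + J\right) \left(-200\right) = -47000 - 200 J$)
$y{\left(F,s \right)} = F + s + \frac{\sqrt{10}}{2}$ ($y{\left(F,s \right)} = \left(F + s\right) + \frac{\sqrt{2} \sqrt{5}}{2} = \left(F + s\right) + \frac{\sqrt{10}}{2} = F + s + \frac{\sqrt{10}}{2}$)
$u{\left(-227,-226 \right)} + y{\left(-576,-673 \right)} = \left(-47000 - -45400\right) - \left(1249 - \frac{\sqrt{10}}{2}\right) = \left(-47000 + 45400\right) - \left(1249 - \frac{\sqrt{10}}{2}\right) = -1600 - \left(1249 - \frac{\sqrt{10}}{2}\right) = -2849 + \frac{\sqrt{10}}{2}$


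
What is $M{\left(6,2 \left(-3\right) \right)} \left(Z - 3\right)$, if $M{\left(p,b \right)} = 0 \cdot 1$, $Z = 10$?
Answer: $0$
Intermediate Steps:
$M{\left(p,b \right)} = 0$
$M{\left(6,2 \left(-3\right) \right)} \left(Z - 3\right) = 0 \left(10 - 3\right) = 0 \cdot 7 = 0$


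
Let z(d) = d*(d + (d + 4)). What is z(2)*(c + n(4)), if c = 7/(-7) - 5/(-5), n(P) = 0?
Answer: 0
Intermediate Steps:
z(d) = d*(4 + 2*d) (z(d) = d*(d + (4 + d)) = d*(4 + 2*d))
c = 0 (c = 7*(-⅐) - 5*(-⅕) = -1 + 1 = 0)
z(2)*(c + n(4)) = (2*2*(2 + 2))*(0 + 0) = (2*2*4)*0 = 16*0 = 0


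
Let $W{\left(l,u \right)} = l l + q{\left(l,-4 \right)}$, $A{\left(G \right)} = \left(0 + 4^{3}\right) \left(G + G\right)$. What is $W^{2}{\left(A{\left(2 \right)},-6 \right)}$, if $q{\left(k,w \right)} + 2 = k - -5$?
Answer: $4328982025$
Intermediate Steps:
$A{\left(G \right)} = 128 G$ ($A{\left(G \right)} = \left(0 + 64\right) 2 G = 64 \cdot 2 G = 128 G$)
$q{\left(k,w \right)} = 3 + k$ ($q{\left(k,w \right)} = -2 + \left(k - -5\right) = -2 + \left(k + 5\right) = -2 + \left(5 + k\right) = 3 + k$)
$W{\left(l,u \right)} = 3 + l + l^{2}$ ($W{\left(l,u \right)} = l l + \left(3 + l\right) = l^{2} + \left(3 + l\right) = 3 + l + l^{2}$)
$W^{2}{\left(A{\left(2 \right)},-6 \right)} = \left(3 + 128 \cdot 2 + \left(128 \cdot 2\right)^{2}\right)^{2} = \left(3 + 256 + 256^{2}\right)^{2} = \left(3 + 256 + 65536\right)^{2} = 65795^{2} = 4328982025$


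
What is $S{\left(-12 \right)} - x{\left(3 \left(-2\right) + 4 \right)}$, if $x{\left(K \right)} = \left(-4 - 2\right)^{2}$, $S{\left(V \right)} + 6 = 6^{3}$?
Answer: $174$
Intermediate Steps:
$S{\left(V \right)} = 210$ ($S{\left(V \right)} = -6 + 6^{3} = -6 + 216 = 210$)
$x{\left(K \right)} = 36$ ($x{\left(K \right)} = \left(-6\right)^{2} = 36$)
$S{\left(-12 \right)} - x{\left(3 \left(-2\right) + 4 \right)} = 210 - 36 = 174$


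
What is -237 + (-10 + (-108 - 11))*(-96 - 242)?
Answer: 43365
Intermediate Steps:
-237 + (-10 + (-108 - 11))*(-96 - 242) = -237 + (-10 - 119)*(-338) = -237 - 129*(-338) = -237 + 43602 = 43365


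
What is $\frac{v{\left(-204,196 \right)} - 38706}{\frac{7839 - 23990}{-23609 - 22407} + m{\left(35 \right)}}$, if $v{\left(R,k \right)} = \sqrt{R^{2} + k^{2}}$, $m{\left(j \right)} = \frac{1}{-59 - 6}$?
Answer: $- \frac{115771194240}{1003799} + \frac{11964160 \sqrt{5002}}{1003799} \approx -1.1449 \cdot 10^{5}$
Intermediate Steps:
$m{\left(j \right)} = - \frac{1}{65}$ ($m{\left(j \right)} = \frac{1}{-65} = - \frac{1}{65}$)
$\frac{v{\left(-204,196 \right)} - 38706}{\frac{7839 - 23990}{-23609 - 22407} + m{\left(35 \right)}} = \frac{\sqrt{\left(-204\right)^{2} + 196^{2}} - 38706}{\frac{7839 - 23990}{-23609 - 22407} - \frac{1}{65}} = \frac{\sqrt{41616 + 38416} - 38706}{- \frac{16151}{-46016} - \frac{1}{65}} = \frac{\sqrt{80032} - 38706}{\left(-16151\right) \left(- \frac{1}{46016}\right) - \frac{1}{65}} = \frac{4 \sqrt{5002} - 38706}{\frac{16151}{46016} - \frac{1}{65}} = \frac{-38706 + 4 \sqrt{5002}}{\frac{1003799}{2991040}} = \left(-38706 + 4 \sqrt{5002}\right) \frac{2991040}{1003799} = - \frac{115771194240}{1003799} + \frac{11964160 \sqrt{5002}}{1003799}$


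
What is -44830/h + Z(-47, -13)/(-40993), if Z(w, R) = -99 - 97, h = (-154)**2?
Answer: -916533927/486094994 ≈ -1.8855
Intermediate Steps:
h = 23716
Z(w, R) = -196
-44830/h + Z(-47, -13)/(-40993) = -44830/23716 - 196/(-40993) = -44830*1/23716 - 196*(-1/40993) = -22415/11858 + 196/40993 = -916533927/486094994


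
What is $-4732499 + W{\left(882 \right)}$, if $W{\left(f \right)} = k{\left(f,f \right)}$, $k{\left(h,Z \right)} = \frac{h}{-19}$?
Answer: $- \frac{89918363}{19} \approx -4.7325 \cdot 10^{6}$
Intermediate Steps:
$k{\left(h,Z \right)} = - \frac{h}{19}$ ($k{\left(h,Z \right)} = h \left(- \frac{1}{19}\right) = - \frac{h}{19}$)
$W{\left(f \right)} = - \frac{f}{19}$
$-4732499 + W{\left(882 \right)} = -4732499 - \frac{882}{19} = - \frac{89918363}{19}$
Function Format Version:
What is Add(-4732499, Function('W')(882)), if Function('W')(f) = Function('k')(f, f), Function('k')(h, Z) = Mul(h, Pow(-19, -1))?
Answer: Rational(-89918363, 19) ≈ -4.7325e+6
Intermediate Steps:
Function('k')(h, Z) = Mul(Rational(-1, 19), h) (Function('k')(h, Z) = Mul(h, Rational(-1, 19)) = Mul(Rational(-1, 19), h))
Function('W')(f) = Mul(Rational(-1, 19), f)
Add(-4732499, Function('W')(882)) = Add(-4732499, Mul(Rational(-1, 19), 882)) = Add(-4732499, Rational(-882, 19)) = Rational(-89918363, 19)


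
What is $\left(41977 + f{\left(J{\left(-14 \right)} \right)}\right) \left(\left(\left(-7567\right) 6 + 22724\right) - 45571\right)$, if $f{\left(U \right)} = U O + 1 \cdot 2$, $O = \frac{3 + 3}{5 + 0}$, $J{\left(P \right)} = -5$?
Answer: $-2864615277$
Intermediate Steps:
$O = \frac{6}{5} \approx 1.2$
$f{\left(U \right)} = 2 + \frac{6 U}{5}$ ($f{\left(U \right)} = U \frac{6}{5} + 1 \cdot 2 = \frac{6 U}{5} + 2 = 2 + \frac{6 U}{5}$)
$\left(41977 + f{\left(J{\left(-14 \right)} \right)}\right) \left(\left(\left(-7567\right) 6 + 22724\right) - 45571\right) = \left(41977 + \left(2 + \frac{6}{5} \left(-5\right)\right)\right) \left(\left(\left(-7567\right) 6 + 22724\right) - 45571\right) = \left(41977 + \left(2 - 6\right)\right) \left(\left(-45402 + 22724\right) - 45571\right) = \left(41977 - 4\right) \left(-22678 - 45571\right) = 41973 \left(-68249\right) = -2864615277$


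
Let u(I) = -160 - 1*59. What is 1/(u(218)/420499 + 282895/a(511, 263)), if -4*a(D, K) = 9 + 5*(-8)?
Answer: 13035469/475828251631 ≈ 2.7395e-5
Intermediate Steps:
a(D, K) = 31/4 (a(D, K) = -(9 + 5*(-8))/4 = -(9 - 40)/4 = -1/4*(-31) = 31/4)
u(I) = -219 (u(I) = -160 - 59 = -219)
1/(u(218)/420499 + 282895/a(511, 263)) = 1/(-219/420499 + 282895/(31/4)) = 1/(-219*1/420499 + 282895*(4/31)) = 1/(-219/420499 + 1131580/31) = 1/(475828251631/13035469) = 13035469/475828251631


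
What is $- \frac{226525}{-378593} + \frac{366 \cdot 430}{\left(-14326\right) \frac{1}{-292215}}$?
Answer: $\frac{8705519877120125}{2711861659} \approx 3.2102 \cdot 10^{6}$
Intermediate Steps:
$- \frac{226525}{-378593} + \frac{366 \cdot 430}{\left(-14326\right) \frac{1}{-292215}} = \left(-226525\right) \left(- \frac{1}{378593}\right) + \frac{157380}{\left(-14326\right) \left(- \frac{1}{292215}\right)} = \frac{226525}{378593} + \frac{157380}{\frac{14326}{292215}} = \frac{226525}{378593} + 157380 \cdot \frac{292215}{14326} = \frac{226525}{378593} + \frac{22994398350}{7163} = \frac{8705519877120125}{2711861659}$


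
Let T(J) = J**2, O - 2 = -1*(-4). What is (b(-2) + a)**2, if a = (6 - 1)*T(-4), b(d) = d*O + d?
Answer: 4356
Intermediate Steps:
O = 6 (O = 2 - 1*(-4) = 2 + 4 = 6)
b(d) = 7*d (b(d) = d*6 + d = 6*d + d = 7*d)
a = 80 (a = (6 - 1)*(-4)**2 = 5*16 = 80)
(b(-2) + a)**2 = (7*(-2) + 80)**2 = (-14 + 80)**2 = 66**2 = 4356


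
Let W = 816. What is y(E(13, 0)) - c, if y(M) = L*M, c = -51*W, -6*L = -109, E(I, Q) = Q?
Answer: 41616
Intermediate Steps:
L = 109/6 (L = -⅙*(-109) = 109/6 ≈ 18.167)
c = -41616 (c = -51*816 = -41616)
y(M) = 109*M/6
y(E(13, 0)) - c = (109/6)*0 - 1*(-41616) = 0 + 41616 = 41616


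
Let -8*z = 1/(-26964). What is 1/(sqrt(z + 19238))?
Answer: 12*sqrt(6216501450586)/4149867457 ≈ 0.0072097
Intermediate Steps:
z = 1/215712 (z = -1/8/(-26964) = -1/8*(-1/26964) = 1/215712 ≈ 4.6358e-6)
1/(sqrt(z + 19238)) = 1/(sqrt(1/215712 + 19238)) = 1/(sqrt(4149867457/215712)) = 1/(sqrt(6216501450586)/17976) = 12*sqrt(6216501450586)/4149867457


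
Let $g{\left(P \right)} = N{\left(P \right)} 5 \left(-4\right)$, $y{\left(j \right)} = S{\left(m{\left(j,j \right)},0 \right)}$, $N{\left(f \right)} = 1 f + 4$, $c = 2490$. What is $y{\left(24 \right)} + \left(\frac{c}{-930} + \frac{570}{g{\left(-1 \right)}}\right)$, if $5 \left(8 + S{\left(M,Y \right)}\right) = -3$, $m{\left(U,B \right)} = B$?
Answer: $- \frac{6441}{310} \approx -20.777$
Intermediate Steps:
$S{\left(M,Y \right)} = - \frac{43}{5}$ ($S{\left(M,Y \right)} = -8 + \frac{1}{5} \left(-3\right) = -8 - \frac{3}{5} = - \frac{43}{5}$)
$N{\left(f \right)} = 4 + f$ ($N{\left(f \right)} = f + 4 = 4 + f$)
$y{\left(j \right)} = - \frac{43}{5}$
$g{\left(P \right)} = -80 - 20 P$ ($g{\left(P \right)} = \left(4 + P\right) 5 \left(-4\right) = \left(20 + 5 P\right) \left(-4\right) = -80 - 20 P$)
$y{\left(24 \right)} + \left(\frac{c}{-930} + \frac{570}{g{\left(-1 \right)}}\right) = - \frac{43}{5} + \left(\frac{2490}{-930} + \frac{570}{-80 - -20}\right) = - \frac{43}{5} + \left(2490 \left(- \frac{1}{930}\right) + \frac{570}{-80 + 20}\right) = - \frac{43}{5} + \left(- \frac{83}{31} + \frac{570}{-60}\right) = - \frac{43}{5} + \left(- \frac{83}{31} + 570 \left(- \frac{1}{60}\right)\right) = - \frac{43}{5} - \frac{755}{62} = - \frac{6441}{310}$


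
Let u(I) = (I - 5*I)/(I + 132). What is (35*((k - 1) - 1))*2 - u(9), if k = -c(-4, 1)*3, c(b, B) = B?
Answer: -16438/47 ≈ -349.74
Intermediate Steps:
k = -3 (k = -1*1*3 = -1*3 = -3)
u(I) = -4*I/(132 + I) (u(I) = (-4*I)/(132 + I) = -4*I/(132 + I))
(35*((k - 1) - 1))*2 - u(9) = (35*((-3 - 1) - 1))*2 - (-4)*9/(132 + 9) = (35*(-4 - 1))*2 - (-4)*9/141 = (35*(-5))*2 - (-4)*9/141 = -175*2 - 1*(-12/47) = -350 + 12/47 = -16438/47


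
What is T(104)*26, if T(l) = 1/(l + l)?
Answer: ⅛ ≈ 0.12500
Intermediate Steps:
T(l) = 1/(2*l)
T(104)*26 = ((½)/104)*26 = ((½)*(1/104))*26 = (1/208)*26 = ⅛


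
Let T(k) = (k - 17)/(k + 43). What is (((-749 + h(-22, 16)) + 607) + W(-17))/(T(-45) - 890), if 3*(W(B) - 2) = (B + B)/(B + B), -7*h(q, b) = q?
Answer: 2867/18039 ≈ 0.15893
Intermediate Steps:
h(q, b) = -q/7
W(B) = 7/3 (W(B) = 2 + ((B + B)/(B + B))/3 = 2 + ((2*B)/((2*B)))/3 = 2 + ((2*B)*(1/(2*B)))/3 = 2 + (⅓)*1 = 2 + ⅓ = 7/3)
T(k) = (-17 + k)/(43 + k)
(((-749 + h(-22, 16)) + 607) + W(-17))/(T(-45) - 890) = (((-749 - ⅐*(-22)) + 607) + 7/3)/((-17 - 45)/(43 - 45) - 890) = (((-749 + 22/7) + 607) + 7/3)/(-62/(-2) - 890) = ((-5221/7 + 607) + 7/3)/(-½*(-62) - 890) = (-972/7 + 7/3)/(31 - 890) = -2867/21/(-859) = -2867/21*(-1/859) = 2867/18039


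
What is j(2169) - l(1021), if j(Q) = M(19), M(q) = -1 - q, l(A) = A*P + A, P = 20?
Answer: -21461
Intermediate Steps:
l(A) = 21*A (l(A) = A*20 + A = 20*A + A = 21*A)
j(Q) = -20 (j(Q) = -1 - 1*19 = -1 - 19 = -20)
j(2169) - l(1021) = -20 - 21*1021 = -20 - 1*21441 = -20 - 21441 = -21461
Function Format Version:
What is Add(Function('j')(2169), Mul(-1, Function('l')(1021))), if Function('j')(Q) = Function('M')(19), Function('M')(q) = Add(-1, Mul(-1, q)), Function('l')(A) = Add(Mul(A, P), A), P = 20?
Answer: -21461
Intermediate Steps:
Function('l')(A) = Mul(21, A) (Function('l')(A) = Add(Mul(A, 20), A) = Add(Mul(20, A), A) = Mul(21, A))
Function('j')(Q) = -20 (Function('j')(Q) = Add(-1, Mul(-1, 19)) = Add(-1, -19) = -20)
Add(Function('j')(2169), Mul(-1, Function('l')(1021))) = Add(-20, Mul(-1, Mul(21, 1021))) = Add(-20, Mul(-1, 21441)) = Add(-20, -21441) = -21461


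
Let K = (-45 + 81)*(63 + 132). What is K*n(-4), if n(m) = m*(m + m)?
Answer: 224640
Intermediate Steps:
n(m) = 2*m² (n(m) = m*(2*m) = 2*m²)
K = 7020 (K = 36*195 = 7020)
K*n(-4) = 7020*(2*(-4)²) = 7020*(2*16) = 7020*32 = 224640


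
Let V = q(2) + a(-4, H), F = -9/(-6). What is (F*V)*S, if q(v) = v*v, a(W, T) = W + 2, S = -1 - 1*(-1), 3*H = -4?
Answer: 0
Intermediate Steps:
H = -4/3 (H = (⅓)*(-4) = -4/3 ≈ -1.3333)
S = 0 (S = -1 + 1 = 0)
a(W, T) = 2 + W
F = 3/2 (F = -9*(-⅙) = 3/2 ≈ 1.5000)
q(v) = v²
V = 2 (V = 2² + (2 - 4) = 4 - 2 = 2)
(F*V)*S = ((3/2)*2)*0 = 3*0 = 0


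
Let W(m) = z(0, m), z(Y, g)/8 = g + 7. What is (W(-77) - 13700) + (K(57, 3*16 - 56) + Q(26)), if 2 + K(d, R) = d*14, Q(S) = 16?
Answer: -13448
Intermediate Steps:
z(Y, g) = 56 + 8*g (z(Y, g) = 8*(g + 7) = 8*(7 + g) = 56 + 8*g)
W(m) = 56 + 8*m
K(d, R) = -2 + 14*d (K(d, R) = -2 + d*14 = -2 + 14*d)
(W(-77) - 13700) + (K(57, 3*16 - 56) + Q(26)) = ((56 + 8*(-77)) - 13700) + ((-2 + 14*57) + 16) = ((56 - 616) - 13700) + ((-2 + 798) + 16) = (-560 - 13700) + (796 + 16) = -14260 + 812 = -13448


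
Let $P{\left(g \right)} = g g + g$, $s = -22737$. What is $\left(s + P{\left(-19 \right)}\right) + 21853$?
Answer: $-542$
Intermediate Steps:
$P{\left(g \right)} = g + g^{2}$ ($P{\left(g \right)} = g^{2} + g = g + g^{2}$)
$\left(s + P{\left(-19 \right)}\right) + 21853 = \left(-22737 - 19 \left(1 - 19\right)\right) + 21853 = \left(-22737 - -342\right) + 21853 = \left(-22737 + 342\right) + 21853 = -22395 + 21853 = -542$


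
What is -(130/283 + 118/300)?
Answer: -36197/42450 ≈ -0.85270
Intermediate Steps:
-(130/283 + 118/300) = -(130*(1/283) + 118*(1/300)) = -(130/283 + 59/150) = -1*36197/42450 = -36197/42450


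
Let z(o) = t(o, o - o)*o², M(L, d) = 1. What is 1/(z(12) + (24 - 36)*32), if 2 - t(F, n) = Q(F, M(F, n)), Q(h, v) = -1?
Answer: 1/48 ≈ 0.020833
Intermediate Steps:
t(F, n) = 3 (t(F, n) = 2 - 1*(-1) = 2 + 1 = 3)
z(o) = 3*o²
1/(z(12) + (24 - 36)*32) = 1/(3*12² + (24 - 36)*32) = 1/(3*144 - 12*32) = 1/(432 - 384) = 1/48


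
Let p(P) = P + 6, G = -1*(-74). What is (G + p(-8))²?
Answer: 5184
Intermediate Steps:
G = 74
p(P) = 6 + P
(G + p(-8))² = (74 + (6 - 8))² = (74 - 2)² = 72² = 5184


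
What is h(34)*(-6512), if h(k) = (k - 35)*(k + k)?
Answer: 442816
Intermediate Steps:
h(k) = 2*k*(-35 + k) (h(k) = (-35 + k)*(2*k) = 2*k*(-35 + k))
h(34)*(-6512) = (2*34*(-35 + 34))*(-6512) = (2*34*(-1))*(-6512) = -68*(-6512) = 442816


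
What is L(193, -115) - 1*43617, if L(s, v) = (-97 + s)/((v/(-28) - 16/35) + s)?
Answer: -57181247/1311 ≈ -43617.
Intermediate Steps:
L(s, v) = (-97 + s)/(-16/35 + s - v/28) (L(s, v) = (-97 + s)/((v*(-1/28) - 16*1/35) + s) = (-97 + s)/((-v/28 - 16/35) + s) = (-97 + s)/((-16/35 - v/28) + s) = (-97 + s)/(-16/35 + s - v/28))
L(193, -115) - 1*43617 = 140*(97 - 1*193)/(64 - 140*193 + 5*(-115)) - 1*43617 = 140*(97 - 193)/(64 - 27020 - 575) - 43617 = 140*(-96)/(-27531) - 43617 = 140*(-1/27531)*(-96) - 43617 = 640/1311 - 43617 = -57181247/1311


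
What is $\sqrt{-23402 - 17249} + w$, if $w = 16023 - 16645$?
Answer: $-622 + i \sqrt{40651} \approx -622.0 + 201.62 i$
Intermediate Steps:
$w = -622$ ($w = 16023 - 16645 = -622$)
$\sqrt{-23402 - 17249} + w = \sqrt{-23402 - 17249} - 622 = \sqrt{-40651} - 622 = i \sqrt{40651} - 622 = -622 + i \sqrt{40651}$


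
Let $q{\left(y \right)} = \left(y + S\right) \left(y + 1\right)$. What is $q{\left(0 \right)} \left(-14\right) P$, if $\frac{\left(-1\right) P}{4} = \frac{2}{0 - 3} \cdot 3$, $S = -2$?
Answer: $224$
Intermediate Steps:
$P = 8$ ($P = - 4 \frac{2}{0 - 3} \cdot 3 = - 4 \frac{2}{-3} \cdot 3 = - 4 \cdot 2 \left(- \frac{1}{3}\right) 3 = - 4 \left(\left(- \frac{2}{3}\right) 3\right) = \left(-4\right) \left(-2\right) = 8$)
$q{\left(y \right)} = \left(1 + y\right) \left(-2 + y\right)$ ($q{\left(y \right)} = \left(y - 2\right) \left(y + 1\right) = \left(-2 + y\right) \left(1 + y\right) = \left(1 + y\right) \left(-2 + y\right)$)
$q{\left(0 \right)} \left(-14\right) P = \left(-2 + 0^{2} - 0\right) \left(-14\right) 8 = \left(-2 + 0 + 0\right) \left(-14\right) 8 = \left(-2\right) \left(-14\right) 8 = 28 \cdot 8 = 224$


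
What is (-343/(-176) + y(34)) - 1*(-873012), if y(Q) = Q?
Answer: 153656439/176 ≈ 8.7305e+5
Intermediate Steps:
(-343/(-176) + y(34)) - 1*(-873012) = (-343/(-176) + 34) - 1*(-873012) = (-1/176*(-343) + 34) + 873012 = (343/176 + 34) + 873012 = 6327/176 + 873012 = 153656439/176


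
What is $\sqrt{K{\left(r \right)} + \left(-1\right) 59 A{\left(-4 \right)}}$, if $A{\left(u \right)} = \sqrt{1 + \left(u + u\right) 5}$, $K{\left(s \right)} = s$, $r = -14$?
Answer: $\sqrt{-14 - 59 i \sqrt{39}} \approx 13.318 - 13.833 i$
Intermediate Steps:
$A{\left(u \right)} = \sqrt{1 + 10 u}$ ($A{\left(u \right)} = \sqrt{1 + 2 u 5} = \sqrt{1 + 10 u}$)
$\sqrt{K{\left(r \right)} + \left(-1\right) 59 A{\left(-4 \right)}} = \sqrt{-14 + \left(-1\right) 59 \sqrt{1 + 10 \left(-4\right)}} = \sqrt{-14 - 59 \sqrt{1 - 40}} = \sqrt{-14 - 59 \sqrt{-39}} = \sqrt{-14 - 59 i \sqrt{39}}$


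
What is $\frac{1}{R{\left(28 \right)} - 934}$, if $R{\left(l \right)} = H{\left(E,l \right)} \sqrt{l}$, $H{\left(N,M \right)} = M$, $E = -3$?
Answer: $- \frac{467}{425202} - \frac{14 \sqrt{7}}{212601} \approx -0.0012725$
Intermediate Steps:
$R{\left(l \right)} = l^{\frac{3}{2}}$ ($R{\left(l \right)} = l \sqrt{l} = l^{\frac{3}{2}}$)
$\frac{1}{R{\left(28 \right)} - 934} = \frac{1}{28^{\frac{3}{2}} - 934} = \frac{1}{56 \sqrt{7} - 934} = \frac{1}{-934 + 56 \sqrt{7}}$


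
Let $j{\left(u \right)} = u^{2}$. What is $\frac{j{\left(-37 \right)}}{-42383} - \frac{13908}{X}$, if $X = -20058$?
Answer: $\frac{93667227}{141686369} \approx 0.66109$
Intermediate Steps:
$\frac{j{\left(-37 \right)}}{-42383} - \frac{13908}{X} = \frac{\left(-37\right)^{2}}{-42383} - \frac{13908}{-20058} = 1369 \left(- \frac{1}{42383}\right) - - \frac{2318}{3343} = - \frac{1369}{42383} + \frac{2318}{3343} = \frac{93667227}{141686369}$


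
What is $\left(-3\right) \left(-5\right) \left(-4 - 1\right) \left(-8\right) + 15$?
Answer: $615$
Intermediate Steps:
$\left(-3\right) \left(-5\right) \left(-4 - 1\right) \left(-8\right) + 15 = 15 \left(-5\right) \left(-8\right) + 15 = \left(-75\right) \left(-8\right) + 15 = 600 + 15 = 615$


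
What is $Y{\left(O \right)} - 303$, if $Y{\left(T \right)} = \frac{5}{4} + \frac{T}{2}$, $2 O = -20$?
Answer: $- \frac{1227}{4} \approx -306.75$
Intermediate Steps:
$O = -10$ ($O = \frac{1}{2} \left(-20\right) = -10$)
$Y{\left(T \right)} = \frac{5}{4} + \frac{T}{2}$ ($Y{\left(T \right)} = 5 \cdot \frac{1}{4} + T \frac{1}{2} = \frac{5}{4} + \frac{T}{2}$)
$Y{\left(O \right)} - 303 = \left(\frac{5}{4} + \frac{1}{2} \left(-10\right)\right) - 303 = \left(\frac{5}{4} - 5\right) - 303 = - \frac{15}{4} - 303 = - \frac{1227}{4}$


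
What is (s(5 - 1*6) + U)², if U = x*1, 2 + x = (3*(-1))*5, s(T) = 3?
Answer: 196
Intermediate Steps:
x = -17 (x = -2 + (3*(-1))*5 = -2 - 3*5 = -2 - 15 = -17)
U = -17 (U = -17*1 = -17)
(s(5 - 1*6) + U)² = (3 - 17)² = (-14)² = 196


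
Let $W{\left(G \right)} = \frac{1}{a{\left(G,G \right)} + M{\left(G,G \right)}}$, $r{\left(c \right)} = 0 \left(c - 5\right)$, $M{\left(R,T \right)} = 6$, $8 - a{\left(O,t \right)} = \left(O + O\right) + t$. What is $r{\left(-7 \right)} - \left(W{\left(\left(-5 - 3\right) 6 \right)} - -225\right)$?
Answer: $- \frac{35551}{158} \approx -225.01$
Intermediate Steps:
$a{\left(O,t \right)} = 8 - t - 2 O$ ($a{\left(O,t \right)} = 8 - \left(\left(O + O\right) + t\right) = 8 - \left(2 O + t\right) = 8 - \left(t + 2 O\right) = 8 - t - 2 O$)
$r{\left(c \right)} = 0$ ($r{\left(c \right)} = 0 \left(-5 + c\right) = 0$)
$W{\left(G \right)} = \frac{1}{14 - 3 G}$ ($W{\left(G \right)} = \frac{1}{\left(8 - G - 2 G\right) + 6} = \frac{1}{\left(8 - 3 G\right) + 6} = \frac{1}{14 - 3 G}$)
$r{\left(-7 \right)} - \left(W{\left(\left(-5 - 3\right) 6 \right)} - -225\right) = 0 - \left(- \frac{1}{-14 + 3 \left(-5 - 3\right) 6} - -225\right) = 0 - \left(- \frac{1}{-14 + 3 \left(\left(-8\right) 6\right)} + 225\right) = 0 - \left(- \frac{1}{-14 + 3 \left(-48\right)} + 225\right) = 0 - \left(- \frac{1}{-14 - 144} + 225\right) = 0 - \left(- \frac{1}{-158} + 225\right) = 0 - \left(\left(-1\right) \left(- \frac{1}{158}\right) + 225\right) = 0 - \left(\frac{1}{158} + 225\right) = 0 - \frac{35551}{158} = - \frac{35551}{158}$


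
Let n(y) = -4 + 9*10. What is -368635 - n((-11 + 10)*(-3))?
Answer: -368721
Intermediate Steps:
n(y) = 86 (n(y) = -4 + 90 = 86)
-368635 - n((-11 + 10)*(-3)) = -368635 - 1*86 = -368635 - 86 = -368721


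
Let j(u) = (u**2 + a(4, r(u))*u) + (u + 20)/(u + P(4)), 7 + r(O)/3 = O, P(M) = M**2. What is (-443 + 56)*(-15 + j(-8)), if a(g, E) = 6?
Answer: -1935/2 ≈ -967.50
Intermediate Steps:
r(O) = -21 + 3*O
j(u) = u**2 + 6*u + (20 + u)/(16 + u) (j(u) = (u**2 + 6*u) + (u + 20)/(u + 4**2) = (u**2 + 6*u) + (20 + u)/(u + 16) = (u**2 + 6*u) + (20 + u)/(16 + u) = u**2 + 6*u + (20 + u)/(16 + u))
(-443 + 56)*(-15 + j(-8)) = (-443 + 56)*(-15 + (20 + (-8)**3 + 22*(-8)**2 + 97*(-8))/(16 - 8)) = -387*(-15 + (20 - 512 + 22*64 - 776)/8) = -387*(-15 + (20 - 512 + 1408 - 776)/8) = -387*(-15 + (1/8)*140) = -387*(-15 + 35/2) = -387*5/2 = -1935/2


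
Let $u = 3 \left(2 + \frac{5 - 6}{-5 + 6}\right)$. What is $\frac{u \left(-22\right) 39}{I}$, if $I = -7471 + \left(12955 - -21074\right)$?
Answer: $- \frac{1287}{13279} \approx -0.09692$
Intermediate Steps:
$u = 3$ ($u = 3 \left(2 + \frac{5 - 6}{1}\right) = 3 \left(2 + \left(5 - 6\right) 1\right) = 3 \left(2 - 1\right) = 3 \cdot 1 = 3$)
$I = 26558$ ($I = -7471 + \left(12955 + 21074\right) = -7471 + 34029 = 26558$)
$\frac{u \left(-22\right) 39}{I} = \frac{3 \left(-22\right) 39}{26558} = \left(-66\right) 39 \cdot \frac{1}{26558} = \left(-2574\right) \frac{1}{26558} = - \frac{1287}{13279}$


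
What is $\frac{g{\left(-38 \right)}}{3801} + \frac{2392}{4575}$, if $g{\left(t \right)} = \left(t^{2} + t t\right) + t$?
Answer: $\frac{7376914}{5796525} \approx 1.2726$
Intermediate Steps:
$g{\left(t \right)} = t + 2 t^{2}$ ($g{\left(t \right)} = \left(t^{2} + t^{2}\right) + t = 2 t^{2} + t = t + 2 t^{2}$)
$\frac{g{\left(-38 \right)}}{3801} + \frac{2392}{4575} = \frac{\left(-38\right) \left(1 + 2 \left(-38\right)\right)}{3801} + \frac{2392}{4575} = - 38 \left(1 - 76\right) \frac{1}{3801} + 2392 \cdot \frac{1}{4575} = \left(-38\right) \left(-75\right) \frac{1}{3801} + \frac{2392}{4575} = 2850 \cdot \frac{1}{3801} + \frac{2392}{4575} = \frac{950}{1267} + \frac{2392}{4575} = \frac{7376914}{5796525}$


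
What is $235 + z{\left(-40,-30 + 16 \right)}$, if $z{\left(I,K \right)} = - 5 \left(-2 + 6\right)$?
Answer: $215$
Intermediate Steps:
$z{\left(I,K \right)} = -20$ ($z{\left(I,K \right)} = \left(-5\right) 4 = -20$)
$235 + z{\left(-40,-30 + 16 \right)} = 235 - 20 = 215$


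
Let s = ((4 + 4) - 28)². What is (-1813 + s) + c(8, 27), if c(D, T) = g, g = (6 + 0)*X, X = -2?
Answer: -1425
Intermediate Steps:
g = -12 (g = (6 + 0)*(-2) = 6*(-2) = -12)
c(D, T) = -12
s = 400 (s = (8 - 28)² = (-20)² = 400)
(-1813 + s) + c(8, 27) = (-1813 + 400) - 12 = -1413 - 12 = -1425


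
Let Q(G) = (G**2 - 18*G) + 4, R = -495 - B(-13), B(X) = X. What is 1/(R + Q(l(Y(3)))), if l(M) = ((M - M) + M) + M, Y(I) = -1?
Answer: -1/438 ≈ -0.0022831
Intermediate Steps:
l(M) = 2*M (l(M) = (0 + M) + M = M + M = 2*M)
R = -482 (R = -495 - 1*(-13) = -495 + 13 = -482)
Q(G) = 4 + G**2 - 18*G
1/(R + Q(l(Y(3)))) = 1/(-482 + (4 + (2*(-1))**2 - 36*(-1))) = 1/(-482 + (4 + (-2)**2 - 18*(-2))) = 1/(-482 + (4 + 4 + 36)) = 1/(-482 + 44) = 1/(-438) = -1/438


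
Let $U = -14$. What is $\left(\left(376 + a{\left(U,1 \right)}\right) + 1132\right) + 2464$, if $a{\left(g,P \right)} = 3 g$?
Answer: $3930$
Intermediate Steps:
$\left(\left(376 + a{\left(U,1 \right)}\right) + 1132\right) + 2464 = \left(\left(376 + 3 \left(-14\right)\right) + 1132\right) + 2464 = \left(\left(376 - 42\right) + 1132\right) + 2464 = \left(334 + 1132\right) + 2464 = 1466 + 2464 = 3930$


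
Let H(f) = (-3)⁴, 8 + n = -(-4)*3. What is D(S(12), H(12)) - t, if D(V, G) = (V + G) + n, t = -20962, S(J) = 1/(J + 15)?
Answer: 568270/27 ≈ 21047.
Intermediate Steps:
S(J) = 1/(15 + J)
n = 4 (n = -8 - (-4)*3 = -8 - 4*(-3) = -8 + 12 = 4)
H(f) = 81
D(V, G) = 4 + G + V (D(V, G) = (V + G) + 4 = (G + V) + 4 = 4 + G + V)
D(S(12), H(12)) - t = (4 + 81 + 1/(15 + 12)) - 1*(-20962) = (4 + 81 + 1/27) + 20962 = 2296/27 + 20962 = 568270/27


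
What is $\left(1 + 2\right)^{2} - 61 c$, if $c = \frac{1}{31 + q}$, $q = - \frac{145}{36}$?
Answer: $\frac{6543}{971} \approx 6.7384$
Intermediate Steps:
$q = - \frac{145}{36}$ ($q = \left(-145\right) \frac{1}{36} = - \frac{145}{36} \approx -4.0278$)
$c = \frac{36}{971}$ ($c = \frac{1}{31 - \frac{145}{36}} = \frac{1}{\frac{971}{36}} = \frac{36}{971} \approx 0.037075$)
$\left(1 + 2\right)^{2} - 61 c = \left(1 + 2\right)^{2} - \frac{2196}{971} = 3^{2} - \frac{2196}{971} = 9 - \frac{2196}{971} = \frac{6543}{971}$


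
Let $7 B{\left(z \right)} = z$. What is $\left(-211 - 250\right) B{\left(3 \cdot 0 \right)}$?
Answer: $0$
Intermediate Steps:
$B{\left(z \right)} = \frac{z}{7}$
$\left(-211 - 250\right) B{\left(3 \cdot 0 \right)} = \left(-211 - 250\right) \frac{3 \cdot 0}{7} = - 461 \cdot \frac{1}{7} \cdot 0 = \left(-461\right) 0 = 0$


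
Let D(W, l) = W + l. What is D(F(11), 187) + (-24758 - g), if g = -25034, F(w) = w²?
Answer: 584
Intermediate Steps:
D(F(11), 187) + (-24758 - g) = (11² + 187) + (-24758 - 1*(-25034)) = (121 + 187) + (-24758 + 25034) = 308 + 276 = 584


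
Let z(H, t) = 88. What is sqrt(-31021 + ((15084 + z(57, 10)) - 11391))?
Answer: 2*I*sqrt(6810) ≈ 165.05*I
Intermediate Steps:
sqrt(-31021 + ((15084 + z(57, 10)) - 11391)) = sqrt(-31021 + ((15084 + 88) - 11391)) = sqrt(-31021 + (15172 - 11391)) = sqrt(-31021 + 3781) = sqrt(-27240) = 2*I*sqrt(6810)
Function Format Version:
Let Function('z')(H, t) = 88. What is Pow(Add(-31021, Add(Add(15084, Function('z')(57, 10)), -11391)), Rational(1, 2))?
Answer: Mul(2, I, Pow(6810, Rational(1, 2))) ≈ Mul(165.05, I)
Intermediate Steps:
Pow(Add(-31021, Add(Add(15084, Function('z')(57, 10)), -11391)), Rational(1, 2)) = Pow(Add(-31021, Add(Add(15084, 88), -11391)), Rational(1, 2)) = Pow(Add(-31021, Add(15172, -11391)), Rational(1, 2)) = Pow(Add(-31021, 3781), Rational(1, 2)) = Pow(-27240, Rational(1, 2)) = Mul(2, I, Pow(6810, Rational(1, 2)))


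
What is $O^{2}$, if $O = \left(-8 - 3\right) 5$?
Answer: $3025$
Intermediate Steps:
$O = -55$ ($O = \left(-8 - 3\right) 5 = \left(-11\right) 5 = -55$)
$O^{2} = \left(-55\right)^{2} = 3025$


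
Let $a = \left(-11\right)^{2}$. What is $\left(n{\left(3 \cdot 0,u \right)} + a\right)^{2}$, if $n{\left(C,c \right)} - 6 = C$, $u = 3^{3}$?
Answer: $16129$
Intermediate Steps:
$u = 27$
$n{\left(C,c \right)} = 6 + C$
$a = 121$
$\left(n{\left(3 \cdot 0,u \right)} + a\right)^{2} = \left(\left(6 + 3 \cdot 0\right) + 121\right)^{2} = \left(\left(6 + 0\right) + 121\right)^{2} = \left(6 + 121\right)^{2} = 127^{2} = 16129$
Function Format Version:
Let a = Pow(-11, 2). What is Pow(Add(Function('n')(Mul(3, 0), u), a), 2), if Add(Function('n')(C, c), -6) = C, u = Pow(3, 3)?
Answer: 16129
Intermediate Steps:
u = 27
Function('n')(C, c) = Add(6, C)
a = 121
Pow(Add(Function('n')(Mul(3, 0), u), a), 2) = Pow(Add(Add(6, Mul(3, 0)), 121), 2) = Pow(Add(Add(6, 0), 121), 2) = Pow(Add(6, 121), 2) = Pow(127, 2) = 16129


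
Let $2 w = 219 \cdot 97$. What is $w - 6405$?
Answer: $\frac{8433}{2} \approx 4216.5$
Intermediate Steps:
$w = \frac{21243}{2}$ ($w = \frac{219 \cdot 97}{2} = \frac{1}{2} \cdot 21243 = \frac{21243}{2} \approx 10622.0$)
$w - 6405 = \frac{21243}{2} - 6405 = \frac{8433}{2}$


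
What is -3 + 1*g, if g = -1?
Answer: -4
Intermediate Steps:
-3 + 1*g = -3 + 1*(-1) = -3 - 1 = -4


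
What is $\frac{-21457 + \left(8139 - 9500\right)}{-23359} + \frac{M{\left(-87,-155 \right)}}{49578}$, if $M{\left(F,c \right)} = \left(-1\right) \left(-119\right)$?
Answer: $\frac{1134050525}{1158092502} \approx 0.97924$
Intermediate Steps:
$M{\left(F,c \right)} = 119$
$\frac{-21457 + \left(8139 - 9500\right)}{-23359} + \frac{M{\left(-87,-155 \right)}}{49578} = \frac{-21457 + \left(8139 - 9500\right)}{-23359} + \frac{119}{49578} = \left(-21457 - 1361\right) \left(- \frac{1}{23359}\right) + 119 \cdot \frac{1}{49578} = \left(-22818\right) \left(- \frac{1}{23359}\right) + \frac{119}{49578} = \frac{22818}{23359} + \frac{119}{49578} = \frac{1134050525}{1158092502}$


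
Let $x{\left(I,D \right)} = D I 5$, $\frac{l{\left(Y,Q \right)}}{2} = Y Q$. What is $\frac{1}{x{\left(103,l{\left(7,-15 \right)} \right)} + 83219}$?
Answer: $- \frac{1}{24931} \approx -4.0111 \cdot 10^{-5}$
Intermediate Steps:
$l{\left(Y,Q \right)} = 2 Q Y$ ($l{\left(Y,Q \right)} = 2 Y Q = 2 Q Y$)
$x{\left(I,D \right)} = 5 D I$
$\frac{1}{x{\left(103,l{\left(7,-15 \right)} \right)} + 83219} = \frac{1}{5 \cdot 2 \left(-15\right) 7 \cdot 103 + 83219} = \frac{1}{5 \left(-210\right) 103 + 83219} = \frac{1}{-108150 + 83219} = \frac{1}{-24931} = - \frac{1}{24931}$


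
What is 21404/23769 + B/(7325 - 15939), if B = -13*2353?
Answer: 911443997/204746166 ≈ 4.4516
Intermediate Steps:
B = -30589
21404/23769 + B/(7325 - 15939) = 21404/23769 - 30589/(7325 - 15939) = 21404*(1/23769) - 30589/(-8614) = 21404/23769 - 30589*(-1/8614) = 21404/23769 + 30589/8614 = 911443997/204746166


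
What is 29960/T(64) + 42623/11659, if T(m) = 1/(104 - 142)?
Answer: -13273495697/11659 ≈ -1.1385e+6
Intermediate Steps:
T(m) = -1/38 (T(m) = 1/(-38) = -1/38)
29960/T(64) + 42623/11659 = 29960/(-1/38) + 42623/11659 = 29960*(-38) + 42623*(1/11659) = -1138480 + 42623/11659 = -13273495697/11659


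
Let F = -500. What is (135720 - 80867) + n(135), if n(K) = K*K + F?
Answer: 72578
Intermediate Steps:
n(K) = -500 + K² (n(K) = K*K - 500 = K² - 500 = -500 + K²)
(135720 - 80867) + n(135) = (135720 - 80867) + (-500 + 135²) = 54853 + (-500 + 18225) = 54853 + 17725 = 72578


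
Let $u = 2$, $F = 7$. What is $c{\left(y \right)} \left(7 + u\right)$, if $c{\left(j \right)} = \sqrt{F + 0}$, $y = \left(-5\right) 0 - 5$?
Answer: $9 \sqrt{7} \approx 23.812$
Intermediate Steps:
$y = -5$ ($y = 0 - 5 = -5$)
$c{\left(j \right)} = \sqrt{7}$ ($c{\left(j \right)} = \sqrt{7 + 0} = \sqrt{7}$)
$c{\left(y \right)} \left(7 + u\right) = \sqrt{7} \left(7 + 2\right) = \sqrt{7} \cdot 9 = 9 \sqrt{7}$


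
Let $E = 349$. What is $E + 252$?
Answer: $601$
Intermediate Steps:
$E + 252 = 349 + 252 = 601$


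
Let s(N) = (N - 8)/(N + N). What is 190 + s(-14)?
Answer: 2671/14 ≈ 190.79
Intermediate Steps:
s(N) = (-8 + N)/(2*N) (s(N) = (-8 + N)/((2*N)) = (-8 + N)*(1/(2*N)) = (-8 + N)/(2*N))
190 + s(-14) = 190 + (½)*(-8 - 14)/(-14) = 190 + (½)*(-1/14)*(-22) = 190 + 11/14 = 2671/14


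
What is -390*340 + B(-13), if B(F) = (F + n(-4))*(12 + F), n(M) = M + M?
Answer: -132579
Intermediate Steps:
n(M) = 2*M
B(F) = (-8 + F)*(12 + F) (B(F) = (F + 2*(-4))*(12 + F) = (F - 8)*(12 + F) = (-8 + F)*(12 + F))
-390*340 + B(-13) = -390*340 + (-96 + (-13)² + 4*(-13)) = -132600 + (-96 + 169 - 52) = -132600 + 21 = -132579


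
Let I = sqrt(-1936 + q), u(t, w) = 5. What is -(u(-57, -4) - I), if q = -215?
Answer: -5 + 3*I*sqrt(239) ≈ -5.0 + 46.379*I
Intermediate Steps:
I = 3*I*sqrt(239) (I = sqrt(-1936 - 215) = sqrt(-2151) = 3*I*sqrt(239) ≈ 46.379*I)
-(u(-57, -4) - I) = -(5 - 3*I*sqrt(239)) = -5 + 3*I*sqrt(239)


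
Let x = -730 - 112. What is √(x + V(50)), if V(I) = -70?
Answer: 4*I*√57 ≈ 30.199*I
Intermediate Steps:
x = -842 (x = -730 - 1*112 = -730 - 112 = -842)
√(x + V(50)) = √(-842 - 70) = √(-912) = 4*I*√57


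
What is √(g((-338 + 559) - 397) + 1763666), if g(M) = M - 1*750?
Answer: 6*√48965 ≈ 1327.7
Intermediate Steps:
g(M) = -750 + M (g(M) = M - 750 = -750 + M)
√(g((-338 + 559) - 397) + 1763666) = √((-750 + ((-338 + 559) - 397)) + 1763666) = √((-750 + (221 - 397)) + 1763666) = √((-750 - 176) + 1763666) = √(-926 + 1763666) = √1762740 = 6*√48965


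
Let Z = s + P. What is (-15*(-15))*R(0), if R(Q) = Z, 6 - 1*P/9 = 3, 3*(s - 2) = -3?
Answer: 6300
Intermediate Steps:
s = 1 (s = 2 + (⅓)*(-3) = 2 - 1 = 1)
P = 27 (P = 54 - 9*3 = 54 - 27 = 27)
Z = 28 (Z = 1 + 27 = 28)
R(Q) = 28
(-15*(-15))*R(0) = -15*(-15)*28 = 225*28 = 6300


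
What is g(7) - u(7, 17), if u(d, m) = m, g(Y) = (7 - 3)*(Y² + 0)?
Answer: 179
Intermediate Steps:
g(Y) = 4*Y²
g(7) - u(7, 17) = 4*7² - 1*17 = 4*49 - 17 = 196 - 17 = 179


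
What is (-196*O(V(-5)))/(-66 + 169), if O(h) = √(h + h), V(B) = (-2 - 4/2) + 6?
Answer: -392/103 ≈ -3.8058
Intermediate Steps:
V(B) = 2 (V(B) = (-2 - 4*½) + 6 = (-2 - 2) + 6 = -4 + 6 = 2)
O(h) = √2*√h (O(h) = √(2*h) = √2*√h)
(-196*O(V(-5)))/(-66 + 169) = (-196*√2*√2)/(-66 + 169) = -196*2/103 = -392*1/103 = -392/103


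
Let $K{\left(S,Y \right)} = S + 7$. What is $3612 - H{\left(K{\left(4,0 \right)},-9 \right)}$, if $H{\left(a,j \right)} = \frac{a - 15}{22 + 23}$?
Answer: $\frac{162544}{45} \approx 3612.1$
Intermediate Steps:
$K{\left(S,Y \right)} = 7 + S$
$H{\left(a,j \right)} = - \frac{1}{3} + \frac{a}{45}$ ($H{\left(a,j \right)} = \frac{-15 + a}{45} = \left(-15 + a\right) \frac{1}{45} = - \frac{1}{3} + \frac{a}{45}$)
$3612 - H{\left(K{\left(4,0 \right)},-9 \right)} = 3612 - \left(- \frac{1}{3} + \frac{7 + 4}{45}\right) = 3612 - \left(- \frac{1}{3} + \frac{1}{45} \cdot 11\right) = 3612 - \left(- \frac{1}{3} + \frac{11}{45}\right) = 3612 - - \frac{4}{45} = 3612 + \frac{4}{45} = \frac{162544}{45}$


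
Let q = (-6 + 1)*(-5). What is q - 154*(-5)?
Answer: 795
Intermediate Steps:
q = 25 (q = -5*(-5) = 25)
q - 154*(-5) = 25 - 154*(-5) = 25 + 770 = 795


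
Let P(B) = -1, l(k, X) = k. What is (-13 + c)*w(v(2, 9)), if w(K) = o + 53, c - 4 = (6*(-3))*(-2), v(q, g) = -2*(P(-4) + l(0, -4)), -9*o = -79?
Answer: 1668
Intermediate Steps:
o = 79/9 (o = -⅑*(-79) = 79/9 ≈ 8.7778)
v(q, g) = 2 (v(q, g) = -2*(-1 + 0) = -2*(-1) = 2)
c = 40 (c = 4 + (6*(-3))*(-2) = 4 - 18*(-2) = 4 + 36 = 40)
w(K) = 556/9 (w(K) = 79/9 + 53 = 556/9)
(-13 + c)*w(v(2, 9)) = (-13 + 40)*(556/9) = 27*(556/9) = 1668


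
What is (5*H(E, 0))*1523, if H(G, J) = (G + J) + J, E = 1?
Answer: 7615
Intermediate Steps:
H(G, J) = G + 2*J
(5*H(E, 0))*1523 = (5*(1 + 2*0))*1523 = (5*(1 + 0))*1523 = (5*1)*1523 = 5*1523 = 7615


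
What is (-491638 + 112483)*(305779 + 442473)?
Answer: -283703487060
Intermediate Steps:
(-491638 + 112483)*(305779 + 442473) = -379155*748252 = -283703487060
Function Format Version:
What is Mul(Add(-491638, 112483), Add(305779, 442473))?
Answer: -283703487060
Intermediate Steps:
Mul(Add(-491638, 112483), Add(305779, 442473)) = Mul(-379155, 748252) = -283703487060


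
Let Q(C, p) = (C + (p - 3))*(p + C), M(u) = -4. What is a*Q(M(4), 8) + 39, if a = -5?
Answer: 19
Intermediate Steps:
Q(C, p) = (C + p)*(-3 + C + p) (Q(C, p) = (C + (-3 + p))*(C + p) = (-3 + C + p)*(C + p) = (C + p)*(-3 + C + p))
a*Q(M(4), 8) + 39 = -5*((-4)² + 8² - 3*(-4) - 3*8 + 2*(-4)*8) + 39 = -5*(16 + 64 + 12 - 24 - 64) + 39 = -5*4 + 39 = -20 + 39 = 19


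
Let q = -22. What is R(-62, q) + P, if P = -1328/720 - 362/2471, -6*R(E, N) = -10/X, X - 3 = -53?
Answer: -450179/222390 ≈ -2.0243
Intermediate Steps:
X = -50 (X = 3 - 53 = -50)
R(E, N) = -1/30 (R(E, N) = -(-5)/(3*(-50)) = -(-5)*(-1)/(3*50) = -1/6*1/5 = -1/30)
P = -221383/111195 (P = -1328*1/720 - 362*1/2471 = -83/45 - 362/2471 = -221383/111195 ≈ -1.9909)
R(-62, q) + P = -1/30 - 221383/111195 = -450179/222390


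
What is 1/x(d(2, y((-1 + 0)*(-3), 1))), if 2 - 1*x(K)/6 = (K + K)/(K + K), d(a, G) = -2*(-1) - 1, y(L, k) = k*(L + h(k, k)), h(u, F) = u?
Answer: ⅙ ≈ 0.16667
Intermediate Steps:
y(L, k) = k*(L + k)
d(a, G) = 1 (d(a, G) = 2 - 1 = 1)
x(K) = 6 (x(K) = 12 - 6*(K + K)/(K + K) = 12 - 6*2*K/(2*K) = 12 - 6*2*K*1/(2*K) = 12 - 6*1 = 12 - 6 = 6)
1/x(d(2, y((-1 + 0)*(-3), 1))) = 1/6 = ⅙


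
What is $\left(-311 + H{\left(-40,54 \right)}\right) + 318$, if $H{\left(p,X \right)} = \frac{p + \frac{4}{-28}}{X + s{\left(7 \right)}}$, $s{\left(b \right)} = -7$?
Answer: $\frac{2022}{329} \approx 6.1459$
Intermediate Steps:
$H{\left(p,X \right)} = \frac{- \frac{1}{7} + p}{-7 + X}$ ($H{\left(p,X \right)} = \frac{p + \frac{4}{-28}}{X - 7} = \frac{p + 4 \left(- \frac{1}{28}\right)}{-7 + X} = \frac{p - \frac{1}{7}}{-7 + X} = \frac{- \frac{1}{7} + p}{-7 + X}$)
$\left(-311 + H{\left(-40,54 \right)}\right) + 318 = \left(-311 + \frac{- \frac{1}{7} - 40}{-7 + 54}\right) + 318 = \left(-311 + \frac{1}{47} \left(- \frac{281}{7}\right)\right) + 318 = \left(-311 - \frac{281}{329}\right) + 318 = - \frac{102600}{329} + 318 = \frac{2022}{329}$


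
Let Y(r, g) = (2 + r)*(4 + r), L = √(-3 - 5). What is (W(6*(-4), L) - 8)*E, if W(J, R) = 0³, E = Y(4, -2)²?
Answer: -18432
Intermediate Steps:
L = 2*I*√2 (L = √(-8) = 2*I*√2 ≈ 2.8284*I)
E = 2304 (E = (8 + 4² + 6*4)² = (8 + 16 + 24)² = 48² = 2304)
W(J, R) = 0
(W(6*(-4), L) - 8)*E = (0 - 8)*2304 = -8*2304 = -18432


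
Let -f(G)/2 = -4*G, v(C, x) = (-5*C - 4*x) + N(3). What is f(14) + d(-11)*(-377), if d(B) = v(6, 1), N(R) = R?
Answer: 11799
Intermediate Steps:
v(C, x) = 3 - 5*C - 4*x (v(C, x) = (-5*C - 4*x) + 3 = 3 - 5*C - 4*x)
f(G) = 8*G (f(G) = -(-8)*G = 8*G)
d(B) = -31 (d(B) = 3 - 5*6 - 4*1 = 3 - 30 - 4 = -31)
f(14) + d(-11)*(-377) = 8*14 - 31*(-377) = 112 + 11687 = 11799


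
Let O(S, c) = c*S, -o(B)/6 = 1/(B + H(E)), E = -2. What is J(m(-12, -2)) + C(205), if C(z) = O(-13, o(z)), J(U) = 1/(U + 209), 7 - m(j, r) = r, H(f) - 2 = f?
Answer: 17209/44690 ≈ 0.38508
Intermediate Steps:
H(f) = 2 + f
o(B) = -6/B (o(B) = -6/(B + (2 - 2)) = -6/(B + 0) = -6/B)
m(j, r) = 7 - r
J(U) = 1/(209 + U)
O(S, c) = S*c
C(z) = 78/z (C(z) = -(-78)/z = 78/z)
J(m(-12, -2)) + C(205) = 1/(209 + (7 - 1*(-2))) + 78/205 = 1/(209 + (7 + 2)) + 78*(1/205) = 1/(209 + 9) + 78/205 = 1/218 + 78/205 = 17209/44690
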